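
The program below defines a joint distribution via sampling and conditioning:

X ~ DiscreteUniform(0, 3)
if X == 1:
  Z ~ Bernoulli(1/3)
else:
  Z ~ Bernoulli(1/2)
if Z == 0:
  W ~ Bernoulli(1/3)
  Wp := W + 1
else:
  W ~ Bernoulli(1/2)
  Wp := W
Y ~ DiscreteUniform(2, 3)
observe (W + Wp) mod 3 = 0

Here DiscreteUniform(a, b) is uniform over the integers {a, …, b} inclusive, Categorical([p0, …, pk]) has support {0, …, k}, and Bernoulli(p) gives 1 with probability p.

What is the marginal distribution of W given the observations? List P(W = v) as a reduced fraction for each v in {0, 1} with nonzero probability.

Enumerate traces; 16 have nonzero weight after conditioning:
  (X=0, Z=0, W=1, Y=2) weight 1/48
  (X=0, Z=0, W=1, Y=3) weight 1/48
  (X=0, Z=1, W=0, Y=2) weight 1/32
  (X=0, Z=1, W=0, Y=3) weight 1/32
  (X=1, Z=0, W=1, Y=2) weight 1/36
  (X=1, Z=0, W=1, Y=3) weight 1/36
  (X=1, Z=1, W=0, Y=2) weight 1/48
  (X=1, Z=1, W=0, Y=3) weight 1/48
  … 8 more
Group by W:
  weight(W=0) = 11/48
  weight(W=1) = 13/72
Total weight = 11/48 + 13/72 = 59/144
P(W=0 | obs) = 11/48 / 59/144 = 33/59
P(W=1 | obs) = 13/72 / 59/144 = 26/59

P(W=0) = 33/59, P(W=1) = 26/59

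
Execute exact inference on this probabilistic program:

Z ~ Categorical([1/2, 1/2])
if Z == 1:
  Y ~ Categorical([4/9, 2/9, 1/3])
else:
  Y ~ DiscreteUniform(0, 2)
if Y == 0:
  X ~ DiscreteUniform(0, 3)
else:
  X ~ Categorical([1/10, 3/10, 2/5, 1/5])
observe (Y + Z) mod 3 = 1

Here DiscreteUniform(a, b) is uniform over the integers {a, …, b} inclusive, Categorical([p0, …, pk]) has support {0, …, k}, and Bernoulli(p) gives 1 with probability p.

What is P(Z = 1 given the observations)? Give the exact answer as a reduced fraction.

P(Z = 1 | obs) = 4/7

Enumerate traces; 8 have nonzero weight after conditioning:
  (Z=0, Y=1, X=0) weight 1/60
  (Z=0, Y=1, X=1) weight 1/20
  (Z=0, Y=1, X=2) weight 1/15
  (Z=0, Y=1, X=3) weight 1/30
  (Z=1, Y=0, X=0) weight 1/18
  (Z=1, Y=0, X=1) weight 1/18
  (Z=1, Y=0, X=2) weight 1/18
  (Z=1, Y=0, X=3) weight 1/18
Group by Z:
  weight(Z=0) = 1/6
  weight(Z=1) = 2/9
Total weight = 1/6 + 2/9 = 7/18
P(Z=0 | obs) = 1/6 / 7/18 = 3/7
P(Z=1 | obs) = 2/9 / 7/18 = 4/7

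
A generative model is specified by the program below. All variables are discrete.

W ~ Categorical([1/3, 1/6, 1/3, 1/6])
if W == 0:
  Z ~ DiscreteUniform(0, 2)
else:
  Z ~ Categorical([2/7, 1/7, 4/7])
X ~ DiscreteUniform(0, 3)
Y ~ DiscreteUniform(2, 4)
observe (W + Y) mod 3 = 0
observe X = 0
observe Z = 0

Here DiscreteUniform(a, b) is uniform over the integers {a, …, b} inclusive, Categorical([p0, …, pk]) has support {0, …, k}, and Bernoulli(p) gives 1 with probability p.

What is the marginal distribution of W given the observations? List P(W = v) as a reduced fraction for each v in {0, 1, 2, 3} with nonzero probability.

Enumerate traces; 4 have nonzero weight after conditioning:
  (W=0, Z=0, X=0, Y=3) weight 1/108
  (W=1, Z=0, X=0, Y=2) weight 1/252
  (W=2, Z=0, X=0, Y=4) weight 1/126
  (W=3, Z=0, X=0, Y=3) weight 1/252
Group by W:
  weight(W=0) = 1/108
  weight(W=1) = 1/252
  weight(W=2) = 1/126
  weight(W=3) = 1/252
Total weight = 1/108 + 1/252 + 1/126 + 1/252 = 19/756
P(W=0 | obs) = 1/108 / 19/756 = 7/19
P(W=1 | obs) = 1/252 / 19/756 = 3/19
P(W=2 | obs) = 1/126 / 19/756 = 6/19
P(W=3 | obs) = 1/252 / 19/756 = 3/19

P(W=0) = 7/19, P(W=1) = 3/19, P(W=2) = 6/19, P(W=3) = 3/19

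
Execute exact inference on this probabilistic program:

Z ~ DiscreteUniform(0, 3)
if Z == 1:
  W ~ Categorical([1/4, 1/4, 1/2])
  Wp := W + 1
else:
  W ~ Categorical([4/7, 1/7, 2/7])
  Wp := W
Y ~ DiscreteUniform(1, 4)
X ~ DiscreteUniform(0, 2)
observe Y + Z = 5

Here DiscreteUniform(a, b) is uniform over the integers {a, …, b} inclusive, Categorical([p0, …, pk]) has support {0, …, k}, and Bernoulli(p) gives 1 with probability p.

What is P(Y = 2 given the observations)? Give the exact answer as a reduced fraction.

P(Y = 2 | obs) = 1/3

Enumerate traces; 27 have nonzero weight after conditioning:
  (Z=1, W=0, Y=4, X=0) weight 1/192
  (Z=1, W=0, Y=4, X=1) weight 1/192
  (Z=1, W=0, Y=4, X=2) weight 1/192
  (Z=1, W=1, Y=4, X=0) weight 1/192
  (Z=1, W=1, Y=4, X=1) weight 1/192
  (Z=1, W=1, Y=4, X=2) weight 1/192
  (Z=1, W=2, Y=4, X=0) weight 1/96
  (Z=1, W=2, Y=4, X=1) weight 1/96
  (Z=2, W=0, Y=3, X=0) weight 1/84
  (Z=3, W=0, Y=2, X=0) weight 1/84
  … 17 more
Group by Y:
  weight(Y=2) = 1/16
  weight(Y=3) = 1/16
  weight(Y=4) = 1/16
Total weight = 1/16 + 1/16 + 1/16 = 3/16
P(Y=2 | obs) = 1/16 / 3/16 = 1/3
P(Y=3 | obs) = 1/16 / 3/16 = 1/3
P(Y=4 | obs) = 1/16 / 3/16 = 1/3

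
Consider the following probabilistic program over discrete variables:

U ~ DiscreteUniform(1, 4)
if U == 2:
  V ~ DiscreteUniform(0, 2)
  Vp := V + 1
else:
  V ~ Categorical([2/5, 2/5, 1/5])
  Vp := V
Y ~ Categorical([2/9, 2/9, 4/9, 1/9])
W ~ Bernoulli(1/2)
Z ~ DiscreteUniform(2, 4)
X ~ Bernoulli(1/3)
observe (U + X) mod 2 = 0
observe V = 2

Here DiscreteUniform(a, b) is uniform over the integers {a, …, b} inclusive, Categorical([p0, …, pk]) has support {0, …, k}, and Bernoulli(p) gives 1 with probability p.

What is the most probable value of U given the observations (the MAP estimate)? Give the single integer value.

Enumerate traces; 96 have nonzero weight after conditioning:
  (U=1, V=2, Y=0, W=0, Z=2, X=1) weight 1/1620
  (U=1, V=2, Y=0, W=0, Z=3, X=1) weight 1/1620
  (U=1, V=2, Y=0, W=0, Z=4, X=1) weight 1/1620
  (U=1, V=2, Y=0, W=1, Z=2, X=1) weight 1/1620
  (U=1, V=2, Y=0, W=1, Z=3, X=1) weight 1/1620
  (U=1, V=2, Y=0, W=1, Z=4, X=1) weight 1/1620
  (U=1, V=2, Y=1, W=0, Z=2, X=1) weight 1/1620
  (U=1, V=2, Y=1, W=0, Z=3, X=1) weight 1/1620
  (U=2, V=2, Y=0, W=0, Z=2, X=0) weight 1/486
  (U=3, V=2, Y=0, W=0, Z=2, X=1) weight 1/1620
  … 86 more
Group by U:
  weight(U=1) = 1/60
  weight(U=2) = 1/18
  weight(U=3) = 1/60
  weight(U=4) = 1/30
Total weight = 1/60 + 1/18 + 1/60 + 1/30 = 11/90
P(U=1 | obs) = 1/60 / 11/90 = 3/22
P(U=2 | obs) = 1/18 / 11/90 = 5/11
P(U=3 | obs) = 1/60 / 11/90 = 3/22
P(U=4 | obs) = 1/30 / 11/90 = 3/11
argmax = 2

argmax_v P(U = v | obs) = 2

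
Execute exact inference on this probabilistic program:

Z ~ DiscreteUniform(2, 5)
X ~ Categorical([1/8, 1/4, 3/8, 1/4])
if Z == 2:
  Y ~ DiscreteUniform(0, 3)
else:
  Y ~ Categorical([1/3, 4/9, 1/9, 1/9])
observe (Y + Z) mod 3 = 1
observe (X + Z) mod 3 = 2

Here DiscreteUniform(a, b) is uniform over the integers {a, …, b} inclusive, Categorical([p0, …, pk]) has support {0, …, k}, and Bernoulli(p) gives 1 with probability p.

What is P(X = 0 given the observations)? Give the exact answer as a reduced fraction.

P(X = 0 | obs) = 13/119

Enumerate traces; 7 have nonzero weight after conditioning:
  (Z=2, X=0, Y=2) weight 1/128
  (Z=2, X=3, Y=2) weight 1/64
  (Z=3, X=2, Y=1) weight 1/24
  (Z=4, X=1, Y=0) weight 1/48
  (Z=4, X=1, Y=3) weight 1/144
  (Z=5, X=0, Y=2) weight 1/288
  (Z=5, X=3, Y=2) weight 1/144
Group by X:
  weight(X=0) = 13/1152
  weight(X=1) = 1/36
  weight(X=2) = 1/24
  weight(X=3) = 13/576
Total weight = 13/1152 + 1/36 + 1/24 + 13/576 = 119/1152
P(X=0 | obs) = 13/1152 / 119/1152 = 13/119
P(X=1 | obs) = 1/36 / 119/1152 = 32/119
P(X=2 | obs) = 1/24 / 119/1152 = 48/119
P(X=3 | obs) = 13/576 / 119/1152 = 26/119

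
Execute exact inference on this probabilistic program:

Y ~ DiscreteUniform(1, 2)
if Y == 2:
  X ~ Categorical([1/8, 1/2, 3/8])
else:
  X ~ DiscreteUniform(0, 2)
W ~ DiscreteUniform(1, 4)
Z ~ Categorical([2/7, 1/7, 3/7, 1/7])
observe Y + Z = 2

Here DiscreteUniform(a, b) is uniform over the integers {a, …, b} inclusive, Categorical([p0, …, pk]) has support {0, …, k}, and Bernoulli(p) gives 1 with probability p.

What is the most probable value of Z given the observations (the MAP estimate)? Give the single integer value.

Enumerate traces; 24 have nonzero weight after conditioning:
  (Y=1, X=0, W=1, Z=1) weight 1/168
  (Y=1, X=0, W=2, Z=1) weight 1/168
  (Y=1, X=0, W=3, Z=1) weight 1/168
  (Y=1, X=0, W=4, Z=1) weight 1/168
  (Y=1, X=1, W=1, Z=1) weight 1/168
  (Y=1, X=1, W=2, Z=1) weight 1/168
  (Y=1, X=1, W=3, Z=1) weight 1/168
  (Y=1, X=1, W=4, Z=1) weight 1/168
  (Y=2, X=0, W=1, Z=0) weight 1/224
  … 15 more
Group by Z:
  weight(Z=0) = 1/7
  weight(Z=1) = 1/14
Total weight = 1/7 + 1/14 = 3/14
P(Z=0 | obs) = 1/7 / 3/14 = 2/3
P(Z=1 | obs) = 1/14 / 3/14 = 1/3
argmax = 0

argmax_v P(Z = v | obs) = 0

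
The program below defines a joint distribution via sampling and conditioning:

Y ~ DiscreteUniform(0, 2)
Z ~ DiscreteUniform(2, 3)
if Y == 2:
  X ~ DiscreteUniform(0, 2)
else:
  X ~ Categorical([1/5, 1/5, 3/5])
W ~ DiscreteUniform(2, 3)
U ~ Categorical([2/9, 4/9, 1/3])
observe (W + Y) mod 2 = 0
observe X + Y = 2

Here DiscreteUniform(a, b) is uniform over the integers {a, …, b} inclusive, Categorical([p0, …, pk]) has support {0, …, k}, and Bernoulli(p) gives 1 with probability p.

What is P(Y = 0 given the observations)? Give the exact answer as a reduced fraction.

P(Y = 0 | obs) = 9/17

Enumerate traces; 18 have nonzero weight after conditioning:
  (Y=0, Z=2, X=2, W=2, U=0) weight 1/90
  (Y=0, Z=2, X=2, W=2, U=1) weight 1/45
  (Y=0, Z=2, X=2, W=2, U=2) weight 1/60
  (Y=0, Z=3, X=2, W=2, U=0) weight 1/90
  (Y=0, Z=3, X=2, W=2, U=1) weight 1/45
  (Y=0, Z=3, X=2, W=2, U=2) weight 1/60
  (Y=1, Z=2, X=1, W=3, U=0) weight 1/270
  (Y=1, Z=2, X=1, W=3, U=1) weight 1/135
  (Y=2, Z=2, X=0, W=2, U=0) weight 1/162
  … 9 more
Group by Y:
  weight(Y=0) = 1/10
  weight(Y=1) = 1/30
  weight(Y=2) = 1/18
Total weight = 1/10 + 1/30 + 1/18 = 17/90
P(Y=0 | obs) = 1/10 / 17/90 = 9/17
P(Y=1 | obs) = 1/30 / 17/90 = 3/17
P(Y=2 | obs) = 1/18 / 17/90 = 5/17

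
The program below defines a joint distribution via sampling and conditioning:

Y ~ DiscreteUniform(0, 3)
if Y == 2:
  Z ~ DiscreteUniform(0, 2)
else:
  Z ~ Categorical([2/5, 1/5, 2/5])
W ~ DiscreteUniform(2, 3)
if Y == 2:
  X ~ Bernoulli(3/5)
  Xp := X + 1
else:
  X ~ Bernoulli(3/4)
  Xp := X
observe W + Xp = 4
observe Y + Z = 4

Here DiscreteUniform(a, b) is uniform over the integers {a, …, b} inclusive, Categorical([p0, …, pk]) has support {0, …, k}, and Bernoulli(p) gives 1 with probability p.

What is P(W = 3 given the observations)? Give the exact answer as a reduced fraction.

P(W = 3 | obs) = 17/29

Enumerate traces; 3 have nonzero weight after conditioning:
  (Y=2, Z=2, W=2, X=1) weight 1/40
  (Y=2, Z=2, W=3, X=0) weight 1/60
  (Y=3, Z=1, W=3, X=1) weight 3/160
Group by W:
  weight(W=2) = 1/40
  weight(W=3) = 17/480
Total weight = 1/40 + 17/480 = 29/480
P(W=2 | obs) = 1/40 / 29/480 = 12/29
P(W=3 | obs) = 17/480 / 29/480 = 17/29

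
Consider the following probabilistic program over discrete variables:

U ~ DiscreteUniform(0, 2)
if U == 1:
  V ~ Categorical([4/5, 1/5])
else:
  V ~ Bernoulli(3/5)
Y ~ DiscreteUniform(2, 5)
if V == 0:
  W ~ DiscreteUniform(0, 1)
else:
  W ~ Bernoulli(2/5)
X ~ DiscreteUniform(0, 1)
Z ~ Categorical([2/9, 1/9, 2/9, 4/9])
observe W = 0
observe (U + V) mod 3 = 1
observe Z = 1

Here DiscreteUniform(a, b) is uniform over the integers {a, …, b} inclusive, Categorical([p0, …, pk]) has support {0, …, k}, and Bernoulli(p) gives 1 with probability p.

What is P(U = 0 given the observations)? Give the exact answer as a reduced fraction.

Enumerate traces; 16 have nonzero weight after conditioning:
  (U=0, V=1, Y=2, W=0, X=0, Z=1) weight 1/600
  (U=0, V=1, Y=2, W=0, X=1, Z=1) weight 1/600
  (U=0, V=1, Y=3, W=0, X=0, Z=1) weight 1/600
  (U=0, V=1, Y=3, W=0, X=1, Z=1) weight 1/600
  (U=0, V=1, Y=4, W=0, X=0, Z=1) weight 1/600
  (U=0, V=1, Y=4, W=0, X=1, Z=1) weight 1/600
  (U=0, V=1, Y=5, W=0, X=0, Z=1) weight 1/600
  (U=0, V=1, Y=5, W=0, X=1, Z=1) weight 1/600
  (U=1, V=0, Y=2, W=0, X=0, Z=1) weight 1/540
  … 7 more
Group by U:
  weight(U=0) = 1/75
  weight(U=1) = 2/135
Total weight = 1/75 + 2/135 = 19/675
P(U=0 | obs) = 1/75 / 19/675 = 9/19
P(U=1 | obs) = 2/135 / 19/675 = 10/19

P(U = 0 | obs) = 9/19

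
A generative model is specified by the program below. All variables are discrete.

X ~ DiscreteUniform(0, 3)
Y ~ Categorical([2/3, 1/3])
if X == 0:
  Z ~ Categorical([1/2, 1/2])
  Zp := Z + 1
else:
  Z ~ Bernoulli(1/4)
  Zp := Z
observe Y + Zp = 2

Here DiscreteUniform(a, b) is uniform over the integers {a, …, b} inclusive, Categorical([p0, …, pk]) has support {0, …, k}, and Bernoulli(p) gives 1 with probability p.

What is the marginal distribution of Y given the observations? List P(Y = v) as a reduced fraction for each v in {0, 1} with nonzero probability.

Enumerate traces; 5 have nonzero weight after conditioning:
  (X=0, Y=0, Z=1) weight 1/12
  (X=0, Y=1, Z=0) weight 1/24
  (X=1, Y=1, Z=1) weight 1/48
  (X=2, Y=1, Z=1) weight 1/48
  (X=3, Y=1, Z=1) weight 1/48
Group by Y:
  weight(Y=0) = 1/12
  weight(Y=1) = 5/48
Total weight = 1/12 + 5/48 = 3/16
P(Y=0 | obs) = 1/12 / 3/16 = 4/9
P(Y=1 | obs) = 5/48 / 3/16 = 5/9

P(Y=0) = 4/9, P(Y=1) = 5/9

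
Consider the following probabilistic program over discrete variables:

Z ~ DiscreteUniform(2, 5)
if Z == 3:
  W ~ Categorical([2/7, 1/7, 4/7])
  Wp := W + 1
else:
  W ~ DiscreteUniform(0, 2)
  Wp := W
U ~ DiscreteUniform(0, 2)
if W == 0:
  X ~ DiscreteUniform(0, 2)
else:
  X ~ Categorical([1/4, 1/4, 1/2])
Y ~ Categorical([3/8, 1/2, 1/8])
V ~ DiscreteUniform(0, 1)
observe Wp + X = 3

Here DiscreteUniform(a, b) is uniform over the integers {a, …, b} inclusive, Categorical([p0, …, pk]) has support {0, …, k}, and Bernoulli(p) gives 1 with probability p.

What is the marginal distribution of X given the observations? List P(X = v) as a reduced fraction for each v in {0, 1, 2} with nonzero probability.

P(X=0) = 6/43, P(X=1) = 12/43, P(X=2) = 25/43

Enumerate traces; 162 have nonzero weight after conditioning:
  (Z=2, W=1, U=0, X=2, Y=0, V=0) weight 1/384
  (Z=2, W=1, U=0, X=2, Y=0, V=1) weight 1/384
  (Z=2, W=1, U=0, X=2, Y=1, V=0) weight 1/288
  (Z=2, W=1, U=0, X=2, Y=1, V=1) weight 1/288
  (Z=2, W=1, U=0, X=2, Y=2, V=0) weight 1/1152
  (Z=2, W=1, U=0, X=2, Y=2, V=1) weight 1/1152
  (Z=2, W=1, U=1, X=2, Y=0, V=0) weight 1/384
  (Z=2, W=1, U=1, X=2, Y=0, V=1) weight 1/384
  (Z=2, W=2, U=0, X=1, Y=0, V=0) weight 1/768
  (Z=3, W=2, U=0, X=0, Y=0, V=0) weight 1/448
  … 152 more
Group by X:
  weight(X=0) = 1/28
  weight(X=1) = 1/14
  weight(X=2) = 25/168
Total weight = 1/28 + 1/14 + 25/168 = 43/168
P(X=0 | obs) = 1/28 / 43/168 = 6/43
P(X=1 | obs) = 1/14 / 43/168 = 12/43
P(X=2 | obs) = 25/168 / 43/168 = 25/43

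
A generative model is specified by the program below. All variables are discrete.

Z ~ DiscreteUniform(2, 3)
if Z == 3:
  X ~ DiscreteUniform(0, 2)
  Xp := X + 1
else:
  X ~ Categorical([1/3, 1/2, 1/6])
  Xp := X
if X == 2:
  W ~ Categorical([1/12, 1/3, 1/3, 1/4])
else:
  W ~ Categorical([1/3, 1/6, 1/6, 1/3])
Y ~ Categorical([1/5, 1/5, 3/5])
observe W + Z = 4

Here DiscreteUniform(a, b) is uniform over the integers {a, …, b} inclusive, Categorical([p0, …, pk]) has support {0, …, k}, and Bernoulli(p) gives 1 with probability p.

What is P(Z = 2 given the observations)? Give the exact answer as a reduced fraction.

P(Z = 2 | obs) = 7/15

Enumerate traces; 18 have nonzero weight after conditioning:
  (Z=2, X=0, W=2, Y=0) weight 1/180
  (Z=2, X=0, W=2, Y=1) weight 1/180
  (Z=2, X=0, W=2, Y=2) weight 1/60
  (Z=2, X=1, W=2, Y=0) weight 1/120
  (Z=2, X=1, W=2, Y=1) weight 1/120
  (Z=2, X=1, W=2, Y=2) weight 1/40
  (Z=2, X=2, W=2, Y=0) weight 1/180
  (Z=2, X=2, W=2, Y=1) weight 1/180
  (Z=3, X=0, W=1, Y=0) weight 1/180
  … 9 more
Group by Z:
  weight(Z=2) = 7/72
  weight(Z=3) = 1/9
Total weight = 7/72 + 1/9 = 5/24
P(Z=2 | obs) = 7/72 / 5/24 = 7/15
P(Z=3 | obs) = 1/9 / 5/24 = 8/15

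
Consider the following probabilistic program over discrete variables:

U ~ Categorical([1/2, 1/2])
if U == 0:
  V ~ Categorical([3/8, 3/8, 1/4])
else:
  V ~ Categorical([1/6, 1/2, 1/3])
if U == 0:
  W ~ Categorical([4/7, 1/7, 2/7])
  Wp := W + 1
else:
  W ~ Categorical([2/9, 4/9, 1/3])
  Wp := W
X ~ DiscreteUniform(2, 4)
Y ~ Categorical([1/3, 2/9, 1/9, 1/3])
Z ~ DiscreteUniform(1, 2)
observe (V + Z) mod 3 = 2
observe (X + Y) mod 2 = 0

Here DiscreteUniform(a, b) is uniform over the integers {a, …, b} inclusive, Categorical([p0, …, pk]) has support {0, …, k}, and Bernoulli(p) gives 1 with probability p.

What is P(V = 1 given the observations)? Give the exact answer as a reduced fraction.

Enumerate traces; 72 have nonzero weight after conditioning:
  (U=0, V=0, W=0, X=2, Y=0, Z=2) weight 1/168
  (U=0, V=0, W=0, X=2, Y=2, Z=2) weight 1/504
  (U=0, V=0, W=0, X=3, Y=1, Z=2) weight 1/252
  (U=0, V=0, W=0, X=3, Y=3, Z=2) weight 1/168
  (U=0, V=0, W=0, X=4, Y=0, Z=2) weight 1/168
  (U=0, V=0, W=0, X=4, Y=2, Z=2) weight 1/504
  (U=0, V=0, W=1, X=2, Y=0, Z=2) weight 1/672
  (U=0, V=0, W=1, X=2, Y=2, Z=2) weight 1/2016
  (U=0, V=1, W=0, X=2, Y=0, Z=1) weight 1/168
  … 63 more
Group by V:
  weight(V=0) = 169/2592
  weight(V=1) = 91/864
Total weight = 169/2592 + 91/864 = 221/1296
P(V=0 | obs) = 169/2592 / 221/1296 = 13/34
P(V=1 | obs) = 91/864 / 221/1296 = 21/34

P(V = 1 | obs) = 21/34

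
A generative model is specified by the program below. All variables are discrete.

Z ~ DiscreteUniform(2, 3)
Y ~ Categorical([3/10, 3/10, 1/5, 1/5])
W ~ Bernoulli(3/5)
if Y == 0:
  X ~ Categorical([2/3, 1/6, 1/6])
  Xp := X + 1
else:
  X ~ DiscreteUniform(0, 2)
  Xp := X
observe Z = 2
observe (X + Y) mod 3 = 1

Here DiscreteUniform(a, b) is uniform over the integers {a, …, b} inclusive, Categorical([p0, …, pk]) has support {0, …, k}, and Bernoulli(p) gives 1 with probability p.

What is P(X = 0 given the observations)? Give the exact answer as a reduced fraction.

Enumerate traces; 8 have nonzero weight after conditioning:
  (Z=2, Y=0, W=0, X=1) weight 1/100
  (Z=2, Y=0, W=1, X=1) weight 3/200
  (Z=2, Y=1, W=0, X=0) weight 1/50
  (Z=2, Y=1, W=1, X=0) weight 3/100
  (Z=2, Y=2, W=0, X=2) weight 1/75
  (Z=2, Y=2, W=1, X=2) weight 1/50
  (Z=2, Y=3, W=0, X=1) weight 1/75
  (Z=2, Y=3, W=1, X=1) weight 1/50
Group by X:
  weight(X=0) = 1/20
  weight(X=1) = 7/120
  weight(X=2) = 1/30
Total weight = 1/20 + 7/120 + 1/30 = 17/120
P(X=0 | obs) = 1/20 / 17/120 = 6/17
P(X=1 | obs) = 7/120 / 17/120 = 7/17
P(X=2 | obs) = 1/30 / 17/120 = 4/17

P(X = 0 | obs) = 6/17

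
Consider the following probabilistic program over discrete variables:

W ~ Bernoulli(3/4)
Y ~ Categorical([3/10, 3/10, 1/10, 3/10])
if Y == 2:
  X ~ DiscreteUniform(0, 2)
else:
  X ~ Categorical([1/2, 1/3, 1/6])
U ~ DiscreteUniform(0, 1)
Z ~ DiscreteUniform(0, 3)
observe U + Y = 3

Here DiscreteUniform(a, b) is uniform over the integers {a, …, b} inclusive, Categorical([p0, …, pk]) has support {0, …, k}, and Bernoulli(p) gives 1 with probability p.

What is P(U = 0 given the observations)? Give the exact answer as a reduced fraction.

Enumerate traces; 48 have nonzero weight after conditioning:
  (W=0, Y=2, X=0, U=1, Z=0) weight 1/960
  (W=0, Y=2, X=0, U=1, Z=1) weight 1/960
  (W=0, Y=2, X=0, U=1, Z=2) weight 1/960
  (W=0, Y=2, X=0, U=1, Z=3) weight 1/960
  (W=0, Y=2, X=1, U=1, Z=0) weight 1/960
  (W=0, Y=2, X=1, U=1, Z=1) weight 1/960
  (W=0, Y=2, X=1, U=1, Z=2) weight 1/960
  (W=0, Y=2, X=1, U=1, Z=3) weight 1/960
  (W=0, Y=3, X=0, U=0, Z=0) weight 3/640
  … 39 more
Group by U:
  weight(U=0) = 3/20
  weight(U=1) = 1/20
Total weight = 3/20 + 1/20 = 1/5
P(U=0 | obs) = 3/20 / 1/5 = 3/4
P(U=1 | obs) = 1/20 / 1/5 = 1/4

P(U = 0 | obs) = 3/4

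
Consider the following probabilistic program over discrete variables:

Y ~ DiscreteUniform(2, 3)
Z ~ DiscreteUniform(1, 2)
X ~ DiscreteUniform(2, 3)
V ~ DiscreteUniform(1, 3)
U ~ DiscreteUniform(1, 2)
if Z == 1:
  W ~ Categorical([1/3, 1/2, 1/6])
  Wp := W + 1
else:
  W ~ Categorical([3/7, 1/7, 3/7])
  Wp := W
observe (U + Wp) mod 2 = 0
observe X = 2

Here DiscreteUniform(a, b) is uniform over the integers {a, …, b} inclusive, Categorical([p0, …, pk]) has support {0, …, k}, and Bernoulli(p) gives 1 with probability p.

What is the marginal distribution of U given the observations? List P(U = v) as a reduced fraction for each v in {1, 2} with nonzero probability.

Enumerate traces; 36 have nonzero weight after conditioning:
  (Y=2, Z=1, X=2, V=1, U=1, W=0) weight 1/144
  (Y=2, Z=1, X=2, V=1, U=1, W=2) weight 1/288
  (Y=2, Z=1, X=2, V=1, U=2, W=1) weight 1/96
  (Y=2, Z=1, X=2, V=2, U=1, W=0) weight 1/144
  (Y=2, Z=1, X=2, V=2, U=1, W=2) weight 1/288
  (Y=2, Z=1, X=2, V=2, U=2, W=1) weight 1/96
  (Y=2, Z=1, X=2, V=3, U=1, W=0) weight 1/144
  (Y=2, Z=1, X=2, V=3, U=1, W=2) weight 1/288
  … 28 more
Group by U:
  weight(U=1) = 9/112
  weight(U=2) = 19/112
Total weight = 9/112 + 19/112 = 1/4
P(U=1 | obs) = 9/112 / 1/4 = 9/28
P(U=2 | obs) = 19/112 / 1/4 = 19/28

P(U=1) = 9/28, P(U=2) = 19/28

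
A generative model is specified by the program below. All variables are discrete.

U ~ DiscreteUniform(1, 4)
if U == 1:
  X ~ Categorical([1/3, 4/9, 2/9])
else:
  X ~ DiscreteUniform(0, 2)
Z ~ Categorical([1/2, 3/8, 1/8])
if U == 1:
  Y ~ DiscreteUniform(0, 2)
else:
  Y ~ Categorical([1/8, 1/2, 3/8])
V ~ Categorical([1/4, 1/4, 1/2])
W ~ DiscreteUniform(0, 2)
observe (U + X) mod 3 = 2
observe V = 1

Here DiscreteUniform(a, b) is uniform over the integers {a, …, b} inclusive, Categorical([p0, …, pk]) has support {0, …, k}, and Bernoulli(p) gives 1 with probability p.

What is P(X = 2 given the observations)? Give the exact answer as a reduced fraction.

P(X = 2 | obs) = 3/13

Enumerate traces; 108 have nonzero weight after conditioning:
  (U=1, X=1, Z=0, Y=0, V=1, W=0) weight 1/648
  (U=1, X=1, Z=0, Y=0, V=1, W=1) weight 1/648
  (U=1, X=1, Z=0, Y=0, V=1, W=2) weight 1/648
  (U=1, X=1, Z=0, Y=1, V=1, W=0) weight 1/648
  (U=1, X=1, Z=0, Y=1, V=1, W=1) weight 1/648
  (U=1, X=1, Z=0, Y=1, V=1, W=2) weight 1/648
  (U=1, X=1, Z=0, Y=2, V=1, W=0) weight 1/648
  (U=1, X=1, Z=0, Y=2, V=1, W=1) weight 1/648
  (U=2, X=0, Z=0, Y=0, V=1, W=0) weight 1/2304
  (U=3, X=2, Z=0, Y=0, V=1, W=0) weight 1/2304
  … 98 more
Group by X:
  weight(X=0) = 1/48
  weight(X=1) = 7/144
  weight(X=2) = 1/48
Total weight = 1/48 + 7/144 + 1/48 = 13/144
P(X=0 | obs) = 1/48 / 13/144 = 3/13
P(X=1 | obs) = 7/144 / 13/144 = 7/13
P(X=2 | obs) = 1/48 / 13/144 = 3/13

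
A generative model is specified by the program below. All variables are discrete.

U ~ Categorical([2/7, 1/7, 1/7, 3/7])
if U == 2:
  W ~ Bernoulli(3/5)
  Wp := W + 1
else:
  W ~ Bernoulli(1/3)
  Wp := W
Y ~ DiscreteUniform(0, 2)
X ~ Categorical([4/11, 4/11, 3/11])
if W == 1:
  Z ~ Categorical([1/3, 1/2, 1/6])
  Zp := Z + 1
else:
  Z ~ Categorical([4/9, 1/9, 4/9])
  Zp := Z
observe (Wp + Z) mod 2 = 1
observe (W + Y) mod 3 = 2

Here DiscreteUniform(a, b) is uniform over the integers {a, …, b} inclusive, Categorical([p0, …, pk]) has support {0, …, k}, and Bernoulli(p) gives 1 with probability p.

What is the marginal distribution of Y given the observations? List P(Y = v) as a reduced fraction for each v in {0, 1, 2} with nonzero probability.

Enumerate traces; 36 have nonzero weight after conditioning:
  (U=0, W=0, Y=2, X=0, Z=1) weight 16/6237
  (U=0, W=0, Y=2, X=1, Z=1) weight 16/6237
  (U=0, W=0, Y=2, X=2, Z=1) weight 4/2079
  (U=0, W=1, Y=1, X=0, Z=0) weight 8/2079
  (U=0, W=1, Y=1, X=0, Z=2) weight 4/2079
  (U=0, W=1, Y=1, X=1, Z=0) weight 8/2079
  (U=0, W=1, Y=1, X=1, Z=2) weight 4/2079
  (U=0, W=1, Y=1, X=2, Z=0) weight 2/693
  … 28 more
Group by Y:
  weight(Y=1) = 13/210
  weight(Y=2) = 4/105
Total weight = 13/210 + 4/105 = 1/10
P(Y=1 | obs) = 13/210 / 1/10 = 13/21
P(Y=2 | obs) = 4/105 / 1/10 = 8/21

P(Y=1) = 13/21, P(Y=2) = 8/21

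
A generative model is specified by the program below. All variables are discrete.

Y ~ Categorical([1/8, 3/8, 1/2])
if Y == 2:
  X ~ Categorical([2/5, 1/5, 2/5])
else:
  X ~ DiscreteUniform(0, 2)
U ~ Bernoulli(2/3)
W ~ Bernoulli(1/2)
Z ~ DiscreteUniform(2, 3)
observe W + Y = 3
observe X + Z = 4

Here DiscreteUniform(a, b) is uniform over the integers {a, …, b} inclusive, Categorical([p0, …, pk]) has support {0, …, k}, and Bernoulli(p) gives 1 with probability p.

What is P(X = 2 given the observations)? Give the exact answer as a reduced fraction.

P(X = 2 | obs) = 2/3

Enumerate traces; 4 have nonzero weight after conditioning:
  (Y=2, X=1, U=0, W=1, Z=3) weight 1/120
  (Y=2, X=1, U=1, W=1, Z=3) weight 1/60
  (Y=2, X=2, U=0, W=1, Z=2) weight 1/60
  (Y=2, X=2, U=1, W=1, Z=2) weight 1/30
Group by X:
  weight(X=1) = 1/40
  weight(X=2) = 1/20
Total weight = 1/40 + 1/20 = 3/40
P(X=1 | obs) = 1/40 / 3/40 = 1/3
P(X=2 | obs) = 1/20 / 3/40 = 2/3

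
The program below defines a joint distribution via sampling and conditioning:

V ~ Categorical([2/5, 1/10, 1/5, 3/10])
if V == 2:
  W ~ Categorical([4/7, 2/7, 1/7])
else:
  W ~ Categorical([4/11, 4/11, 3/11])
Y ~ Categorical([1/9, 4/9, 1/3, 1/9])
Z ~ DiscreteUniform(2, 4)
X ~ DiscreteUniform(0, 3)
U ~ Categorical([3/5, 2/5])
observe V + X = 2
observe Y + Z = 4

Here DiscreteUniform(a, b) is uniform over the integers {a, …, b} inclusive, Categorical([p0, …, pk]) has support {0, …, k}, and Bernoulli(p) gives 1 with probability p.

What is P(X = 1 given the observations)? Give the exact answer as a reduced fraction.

P(X = 1 | obs) = 1/7

Enumerate traces; 54 have nonzero weight after conditioning:
  (V=0, W=0, Y=0, Z=4, X=2, U=0) weight 2/2475
  (V=0, W=0, Y=0, Z=4, X=2, U=1) weight 4/7425
  (V=0, W=0, Y=1, Z=3, X=2, U=0) weight 8/2475
  (V=0, W=0, Y=1, Z=3, X=2, U=1) weight 16/7425
  (V=0, W=0, Y=2, Z=2, X=2, U=0) weight 2/825
  (V=0, W=0, Y=2, Z=2, X=2, U=1) weight 4/2475
  (V=0, W=1, Y=0, Z=4, X=2, U=0) weight 2/2475
  (V=0, W=1, Y=0, Z=4, X=2, U=1) weight 4/7425
  (V=1, W=0, Y=0, Z=4, X=1, U=0) weight 1/4950
  (V=2, W=0, Y=0, Z=4, X=0, U=0) weight 1/1575
  … 44 more
Group by X:
  weight(X=0) = 2/135
  weight(X=1) = 1/135
  weight(X=2) = 4/135
Total weight = 2/135 + 1/135 + 4/135 = 7/135
P(X=0 | obs) = 2/135 / 7/135 = 2/7
P(X=1 | obs) = 1/135 / 7/135 = 1/7
P(X=2 | obs) = 4/135 / 7/135 = 4/7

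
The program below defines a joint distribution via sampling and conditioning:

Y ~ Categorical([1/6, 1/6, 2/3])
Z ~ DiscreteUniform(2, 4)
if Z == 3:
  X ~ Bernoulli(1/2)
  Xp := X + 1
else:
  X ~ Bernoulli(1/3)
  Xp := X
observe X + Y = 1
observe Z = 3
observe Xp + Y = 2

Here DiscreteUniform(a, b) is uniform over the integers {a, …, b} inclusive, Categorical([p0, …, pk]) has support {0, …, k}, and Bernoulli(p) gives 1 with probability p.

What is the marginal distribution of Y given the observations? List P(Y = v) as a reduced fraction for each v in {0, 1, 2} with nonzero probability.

Enumerate traces; 2 have nonzero weight after conditioning:
  (Y=0, Z=3, X=1) weight 1/36
  (Y=1, Z=3, X=0) weight 1/36
Group by Y:
  weight(Y=0) = 1/36
  weight(Y=1) = 1/36
Total weight = 1/36 + 1/36 = 1/18
P(Y=0 | obs) = 1/36 / 1/18 = 1/2
P(Y=1 | obs) = 1/36 / 1/18 = 1/2

P(Y=0) = 1/2, P(Y=1) = 1/2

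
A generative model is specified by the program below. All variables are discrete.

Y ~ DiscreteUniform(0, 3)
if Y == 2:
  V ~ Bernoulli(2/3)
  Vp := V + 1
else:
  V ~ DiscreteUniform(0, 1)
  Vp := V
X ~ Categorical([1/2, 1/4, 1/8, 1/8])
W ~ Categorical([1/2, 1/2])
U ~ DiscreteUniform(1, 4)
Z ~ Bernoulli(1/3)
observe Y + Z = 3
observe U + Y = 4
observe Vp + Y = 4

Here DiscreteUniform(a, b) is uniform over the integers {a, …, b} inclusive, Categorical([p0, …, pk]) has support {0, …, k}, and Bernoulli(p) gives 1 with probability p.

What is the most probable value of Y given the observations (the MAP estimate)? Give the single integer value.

Enumerate traces; 16 have nonzero weight after conditioning:
  (Y=2, V=1, X=0, W=0, U=2, Z=1) weight 1/288
  (Y=2, V=1, X=0, W=1, U=2, Z=1) weight 1/288
  (Y=2, V=1, X=1, W=0, U=2, Z=1) weight 1/576
  (Y=2, V=1, X=1, W=1, U=2, Z=1) weight 1/576
  (Y=2, V=1, X=2, W=0, U=2, Z=1) weight 1/1152
  (Y=2, V=1, X=2, W=1, U=2, Z=1) weight 1/1152
  (Y=2, V=1, X=3, W=0, U=2, Z=1) weight 1/1152
  (Y=2, V=1, X=3, W=1, U=2, Z=1) weight 1/1152
  (Y=3, V=1, X=0, W=0, U=1, Z=0) weight 1/192
  … 7 more
Group by Y:
  weight(Y=2) = 1/72
  weight(Y=3) = 1/48
Total weight = 1/72 + 1/48 = 5/144
P(Y=2 | obs) = 1/72 / 5/144 = 2/5
P(Y=3 | obs) = 1/48 / 5/144 = 3/5
argmax = 3

argmax_v P(Y = v | obs) = 3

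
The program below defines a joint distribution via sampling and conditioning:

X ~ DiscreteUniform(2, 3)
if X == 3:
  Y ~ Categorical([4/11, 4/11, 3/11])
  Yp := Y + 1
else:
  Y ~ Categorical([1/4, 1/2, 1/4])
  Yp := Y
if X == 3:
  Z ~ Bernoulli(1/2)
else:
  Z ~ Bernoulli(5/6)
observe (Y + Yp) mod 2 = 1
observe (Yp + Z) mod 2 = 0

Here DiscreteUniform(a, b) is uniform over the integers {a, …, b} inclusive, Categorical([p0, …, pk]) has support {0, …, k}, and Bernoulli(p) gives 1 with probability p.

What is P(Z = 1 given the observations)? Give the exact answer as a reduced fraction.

Enumerate traces; 3 have nonzero weight after conditioning:
  (X=3, Y=0, Z=1) weight 1/11
  (X=3, Y=1, Z=0) weight 1/11
  (X=3, Y=2, Z=1) weight 3/44
Group by Z:
  weight(Z=0) = 1/11
  weight(Z=1) = 7/44
Total weight = 1/11 + 7/44 = 1/4
P(Z=0 | obs) = 1/11 / 1/4 = 4/11
P(Z=1 | obs) = 7/44 / 1/4 = 7/11

P(Z = 1 | obs) = 7/11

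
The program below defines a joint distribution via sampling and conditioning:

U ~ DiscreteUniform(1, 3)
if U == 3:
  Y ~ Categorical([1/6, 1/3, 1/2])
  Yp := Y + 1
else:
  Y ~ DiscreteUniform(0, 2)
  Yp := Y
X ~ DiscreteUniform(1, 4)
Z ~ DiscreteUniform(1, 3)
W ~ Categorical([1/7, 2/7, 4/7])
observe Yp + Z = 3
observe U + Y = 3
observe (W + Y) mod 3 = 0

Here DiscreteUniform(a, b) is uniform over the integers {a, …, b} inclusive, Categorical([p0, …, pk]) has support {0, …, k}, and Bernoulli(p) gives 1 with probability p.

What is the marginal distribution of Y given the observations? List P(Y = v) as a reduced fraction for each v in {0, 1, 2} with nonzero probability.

P(Y=0) = 1/13, P(Y=1) = 8/13, P(Y=2) = 4/13

Enumerate traces; 12 have nonzero weight after conditioning:
  (U=1, Y=2, X=1, Z=1, W=1) weight 1/378
  (U=1, Y=2, X=2, Z=1, W=1) weight 1/378
  (U=1, Y=2, X=3, Z=1, W=1) weight 1/378
  (U=1, Y=2, X=4, Z=1, W=1) weight 1/378
  (U=2, Y=1, X=1, Z=2, W=2) weight 1/189
  (U=2, Y=1, X=2, Z=2, W=2) weight 1/189
  (U=2, Y=1, X=3, Z=2, W=2) weight 1/189
  (U=2, Y=1, X=4, Z=2, W=2) weight 1/189
  (U=3, Y=0, X=1, Z=2, W=0) weight 1/1512
  … 3 more
Group by Y:
  weight(Y=0) = 1/378
  weight(Y=1) = 4/189
  weight(Y=2) = 2/189
Total weight = 1/378 + 4/189 + 2/189 = 13/378
P(Y=0 | obs) = 1/378 / 13/378 = 1/13
P(Y=1 | obs) = 4/189 / 13/378 = 8/13
P(Y=2 | obs) = 2/189 / 13/378 = 4/13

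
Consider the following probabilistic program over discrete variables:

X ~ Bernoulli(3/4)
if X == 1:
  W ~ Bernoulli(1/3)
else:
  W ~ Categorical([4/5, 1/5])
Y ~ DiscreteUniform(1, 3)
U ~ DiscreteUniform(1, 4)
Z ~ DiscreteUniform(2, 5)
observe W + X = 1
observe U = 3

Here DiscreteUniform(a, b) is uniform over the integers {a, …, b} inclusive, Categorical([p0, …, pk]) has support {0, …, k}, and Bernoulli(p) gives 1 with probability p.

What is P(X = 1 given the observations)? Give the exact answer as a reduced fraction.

Enumerate traces; 24 have nonzero weight after conditioning:
  (X=0, W=1, Y=1, U=3, Z=2) weight 1/960
  (X=0, W=1, Y=1, U=3, Z=3) weight 1/960
  (X=0, W=1, Y=1, U=3, Z=4) weight 1/960
  (X=0, W=1, Y=1, U=3, Z=5) weight 1/960
  (X=0, W=1, Y=2, U=3, Z=2) weight 1/960
  (X=0, W=1, Y=2, U=3, Z=3) weight 1/960
  (X=0, W=1, Y=2, U=3, Z=4) weight 1/960
  (X=0, W=1, Y=2, U=3, Z=5) weight 1/960
  (X=1, W=0, Y=1, U=3, Z=2) weight 1/96
  … 15 more
Group by X:
  weight(X=0) = 1/80
  weight(X=1) = 1/8
Total weight = 1/80 + 1/8 = 11/80
P(X=0 | obs) = 1/80 / 11/80 = 1/11
P(X=1 | obs) = 1/8 / 11/80 = 10/11

P(X = 1 | obs) = 10/11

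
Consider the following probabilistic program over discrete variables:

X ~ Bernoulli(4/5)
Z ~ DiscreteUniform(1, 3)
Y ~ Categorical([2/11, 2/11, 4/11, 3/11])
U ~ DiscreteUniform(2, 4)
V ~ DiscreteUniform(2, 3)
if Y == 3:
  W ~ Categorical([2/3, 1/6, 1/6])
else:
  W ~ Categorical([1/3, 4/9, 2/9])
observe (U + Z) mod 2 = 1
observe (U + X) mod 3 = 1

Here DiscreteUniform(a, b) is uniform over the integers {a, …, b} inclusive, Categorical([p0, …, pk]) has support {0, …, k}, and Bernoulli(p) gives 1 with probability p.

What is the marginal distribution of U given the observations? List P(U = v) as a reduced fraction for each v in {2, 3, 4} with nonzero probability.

P(U=3) = 2/3, P(U=4) = 1/3

Enumerate traces; 72 have nonzero weight after conditioning:
  (X=0, Z=1, Y=0, U=4, V=2, W=0) weight 1/1485
  (X=0, Z=1, Y=0, U=4, V=2, W=1) weight 4/4455
  (X=0, Z=1, Y=0, U=4, V=2, W=2) weight 2/4455
  (X=0, Z=1, Y=0, U=4, V=3, W=0) weight 1/1485
  (X=0, Z=1, Y=0, U=4, V=3, W=1) weight 4/4455
  (X=0, Z=1, Y=0, U=4, V=3, W=2) weight 2/4455
  (X=0, Z=1, Y=1, U=4, V=2, W=0) weight 1/1485
  (X=0, Z=1, Y=1, U=4, V=2, W=1) weight 4/4455
  (X=1, Z=2, Y=0, U=3, V=2, W=0) weight 4/1485
  … 63 more
Group by U:
  weight(U=3) = 4/45
  weight(U=4) = 2/45
Total weight = 4/45 + 2/45 = 2/15
P(U=3 | obs) = 4/45 / 2/15 = 2/3
P(U=4 | obs) = 2/45 / 2/15 = 1/3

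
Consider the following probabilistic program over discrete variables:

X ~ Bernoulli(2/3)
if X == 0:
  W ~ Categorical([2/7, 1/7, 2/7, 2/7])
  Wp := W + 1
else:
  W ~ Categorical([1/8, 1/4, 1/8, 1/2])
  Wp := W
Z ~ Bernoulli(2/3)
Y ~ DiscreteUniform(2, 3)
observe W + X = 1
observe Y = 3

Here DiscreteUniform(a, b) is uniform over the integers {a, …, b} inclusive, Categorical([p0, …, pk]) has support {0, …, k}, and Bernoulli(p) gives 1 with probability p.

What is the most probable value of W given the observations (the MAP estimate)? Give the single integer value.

Enumerate traces; 4 have nonzero weight after conditioning:
  (X=0, W=1, Z=0, Y=3) weight 1/126
  (X=0, W=1, Z=1, Y=3) weight 1/63
  (X=1, W=0, Z=0, Y=3) weight 1/72
  (X=1, W=0, Z=1, Y=3) weight 1/36
Group by W:
  weight(W=0) = 1/24
  weight(W=1) = 1/42
Total weight = 1/24 + 1/42 = 11/168
P(W=0 | obs) = 1/24 / 11/168 = 7/11
P(W=1 | obs) = 1/42 / 11/168 = 4/11
argmax = 0

argmax_v P(W = v | obs) = 0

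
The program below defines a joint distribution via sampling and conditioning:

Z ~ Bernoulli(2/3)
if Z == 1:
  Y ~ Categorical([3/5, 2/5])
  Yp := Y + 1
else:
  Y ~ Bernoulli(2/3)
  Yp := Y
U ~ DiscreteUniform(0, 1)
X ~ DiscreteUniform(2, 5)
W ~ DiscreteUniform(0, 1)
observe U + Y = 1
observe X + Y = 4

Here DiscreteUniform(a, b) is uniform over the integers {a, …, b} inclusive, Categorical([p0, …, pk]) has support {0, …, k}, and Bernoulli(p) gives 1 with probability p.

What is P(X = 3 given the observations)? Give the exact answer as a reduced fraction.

P(X = 3 | obs) = 22/45

Enumerate traces; 8 have nonzero weight after conditioning:
  (Z=0, Y=0, U=1, X=4, W=0) weight 1/144
  (Z=0, Y=0, U=1, X=4, W=1) weight 1/144
  (Z=0, Y=1, U=0, X=3, W=0) weight 1/72
  (Z=0, Y=1, U=0, X=3, W=1) weight 1/72
  (Z=1, Y=0, U=1, X=4, W=0) weight 1/40
  (Z=1, Y=0, U=1, X=4, W=1) weight 1/40
  (Z=1, Y=1, U=0, X=3, W=0) weight 1/60
  (Z=1, Y=1, U=0, X=3, W=1) weight 1/60
Group by X:
  weight(X=3) = 11/180
  weight(X=4) = 23/360
Total weight = 11/180 + 23/360 = 1/8
P(X=3 | obs) = 11/180 / 1/8 = 22/45
P(X=4 | obs) = 23/360 / 1/8 = 23/45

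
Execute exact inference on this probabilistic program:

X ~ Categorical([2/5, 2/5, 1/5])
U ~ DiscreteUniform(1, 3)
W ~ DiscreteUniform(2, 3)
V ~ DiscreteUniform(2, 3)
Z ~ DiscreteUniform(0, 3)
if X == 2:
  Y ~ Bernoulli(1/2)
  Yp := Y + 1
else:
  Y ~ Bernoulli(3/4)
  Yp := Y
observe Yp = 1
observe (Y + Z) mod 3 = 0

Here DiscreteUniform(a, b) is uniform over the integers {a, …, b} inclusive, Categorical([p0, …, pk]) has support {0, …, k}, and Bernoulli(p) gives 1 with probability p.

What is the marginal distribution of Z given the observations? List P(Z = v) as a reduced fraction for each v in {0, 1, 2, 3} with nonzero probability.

Enumerate traces; 48 have nonzero weight after conditioning:
  (X=0, U=1, W=2, V=2, Z=2, Y=1) weight 1/160
  (X=0, U=1, W=2, V=3, Z=2, Y=1) weight 1/160
  (X=0, U=1, W=3, V=2, Z=2, Y=1) weight 1/160
  (X=0, U=1, W=3, V=3, Z=2, Y=1) weight 1/160
  (X=0, U=2, W=2, V=2, Z=2, Y=1) weight 1/160
  (X=0, U=2, W=2, V=3, Z=2, Y=1) weight 1/160
  (X=0, U=2, W=3, V=2, Z=2, Y=1) weight 1/160
  (X=0, U=2, W=3, V=3, Z=2, Y=1) weight 1/160
  (X=2, U=1, W=2, V=2, Z=0, Y=0) weight 1/480
  (X=2, U=1, W=2, V=2, Z=3, Y=0) weight 1/480
  … 38 more
Group by Z:
  weight(Z=0) = 1/40
  weight(Z=2) = 3/20
  weight(Z=3) = 1/40
Total weight = 1/40 + 3/20 + 1/40 = 1/5
P(Z=0 | obs) = 1/40 / 1/5 = 1/8
P(Z=2 | obs) = 3/20 / 1/5 = 3/4
P(Z=3 | obs) = 1/40 / 1/5 = 1/8

P(Z=0) = 1/8, P(Z=2) = 3/4, P(Z=3) = 1/8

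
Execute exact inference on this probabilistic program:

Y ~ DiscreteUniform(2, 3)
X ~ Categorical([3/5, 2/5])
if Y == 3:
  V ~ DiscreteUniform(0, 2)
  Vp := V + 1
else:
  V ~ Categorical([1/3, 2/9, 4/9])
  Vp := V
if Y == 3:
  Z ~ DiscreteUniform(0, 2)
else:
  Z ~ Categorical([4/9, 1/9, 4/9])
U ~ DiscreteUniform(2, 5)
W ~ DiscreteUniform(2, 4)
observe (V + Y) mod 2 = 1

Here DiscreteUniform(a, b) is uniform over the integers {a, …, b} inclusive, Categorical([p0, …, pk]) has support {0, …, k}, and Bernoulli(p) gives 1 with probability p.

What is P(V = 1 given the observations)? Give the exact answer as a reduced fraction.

Enumerate traces; 216 have nonzero weight after conditioning:
  (Y=2, X=0, V=1, Z=0, U=2, W=2) weight 1/405
  (Y=2, X=0, V=1, Z=0, U=2, W=3) weight 1/405
  (Y=2, X=0, V=1, Z=0, U=2, W=4) weight 1/405
  (Y=2, X=0, V=1, Z=0, U=3, W=2) weight 1/405
  (Y=2, X=0, V=1, Z=0, U=3, W=3) weight 1/405
  (Y=2, X=0, V=1, Z=0, U=3, W=4) weight 1/405
  (Y=2, X=0, V=1, Z=0, U=4, W=2) weight 1/405
  (Y=2, X=0, V=1, Z=0, U=4, W=3) weight 1/405
  (Y=3, X=0, V=0, Z=0, U=2, W=2) weight 1/360
  (Y=3, X=0, V=2, Z=0, U=2, W=2) weight 1/360
  … 206 more
Group by V:
  weight(V=0) = 1/6
  weight(V=1) = 1/9
  weight(V=2) = 1/6
Total weight = 1/6 + 1/9 + 1/6 = 4/9
P(V=0 | obs) = 1/6 / 4/9 = 3/8
P(V=1 | obs) = 1/9 / 4/9 = 1/4
P(V=2 | obs) = 1/6 / 4/9 = 3/8

P(V = 1 | obs) = 1/4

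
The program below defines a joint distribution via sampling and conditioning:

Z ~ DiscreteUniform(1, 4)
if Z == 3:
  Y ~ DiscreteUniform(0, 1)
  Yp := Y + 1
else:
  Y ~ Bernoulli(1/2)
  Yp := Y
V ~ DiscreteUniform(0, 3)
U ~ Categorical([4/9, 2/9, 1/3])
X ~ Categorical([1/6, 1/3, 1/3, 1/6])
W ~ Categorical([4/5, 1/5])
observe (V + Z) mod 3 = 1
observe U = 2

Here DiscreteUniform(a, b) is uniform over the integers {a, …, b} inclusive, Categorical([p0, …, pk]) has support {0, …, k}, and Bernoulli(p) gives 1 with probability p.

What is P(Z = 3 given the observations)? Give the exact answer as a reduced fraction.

Enumerate traces; 96 have nonzero weight after conditioning:
  (Z=1, Y=0, V=0, U=2, X=0, W=0) weight 1/720
  (Z=1, Y=0, V=0, U=2, X=0, W=1) weight 1/2880
  (Z=1, Y=0, V=0, U=2, X=1, W=0) weight 1/360
  (Z=1, Y=0, V=0, U=2, X=1, W=1) weight 1/1440
  (Z=1, Y=0, V=0, U=2, X=2, W=0) weight 1/360
  (Z=1, Y=0, V=0, U=2, X=2, W=1) weight 1/1440
  (Z=1, Y=0, V=0, U=2, X=3, W=0) weight 1/720
  (Z=1, Y=0, V=0, U=2, X=3, W=1) weight 1/2880
  (Z=2, Y=0, V=2, U=2, X=0, W=0) weight 1/720
  (Z=3, Y=0, V=1, U=2, X=0, W=0) weight 1/720
  … 86 more
Group by Z:
  weight(Z=1) = 1/24
  weight(Z=2) = 1/48
  weight(Z=3) = 1/48
  weight(Z=4) = 1/24
Total weight = 1/24 + 1/48 + 1/48 + 1/24 = 1/8
P(Z=1 | obs) = 1/24 / 1/8 = 1/3
P(Z=2 | obs) = 1/48 / 1/8 = 1/6
P(Z=3 | obs) = 1/48 / 1/8 = 1/6
P(Z=4 | obs) = 1/24 / 1/8 = 1/3

P(Z = 3 | obs) = 1/6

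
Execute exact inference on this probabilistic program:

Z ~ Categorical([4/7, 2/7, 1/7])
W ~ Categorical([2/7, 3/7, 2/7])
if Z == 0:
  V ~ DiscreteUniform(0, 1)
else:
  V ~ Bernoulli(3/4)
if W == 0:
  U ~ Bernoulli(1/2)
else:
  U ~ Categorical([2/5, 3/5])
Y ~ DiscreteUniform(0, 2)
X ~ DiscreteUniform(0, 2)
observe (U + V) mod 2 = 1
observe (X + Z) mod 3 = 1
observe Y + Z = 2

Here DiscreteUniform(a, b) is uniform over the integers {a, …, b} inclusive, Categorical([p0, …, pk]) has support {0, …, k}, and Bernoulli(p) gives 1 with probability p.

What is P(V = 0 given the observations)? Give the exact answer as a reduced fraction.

P(V = 0 | obs) = 44/95

Enumerate traces; 18 have nonzero weight after conditioning:
  (Z=0, W=0, V=0, U=1, Y=2, X=1) weight 2/441
  (Z=0, W=0, V=1, U=0, Y=2, X=1) weight 2/441
  (Z=0, W=1, V=0, U=1, Y=2, X=1) weight 2/245
  (Z=0, W=1, V=1, U=0, Y=2, X=1) weight 4/735
  (Z=0, W=2, V=0, U=1, Y=2, X=1) weight 4/735
  (Z=0, W=2, V=1, U=0, Y=2, X=1) weight 8/2205
  (Z=1, W=0, V=0, U=1, Y=1, X=0) weight 1/882
  (Z=1, W=0, V=1, U=0, Y=1, X=0) weight 1/294
  … 10 more
Group by V:
  weight(V=0) = 11/441
  weight(V=1) = 17/588
Total weight = 11/441 + 17/588 = 95/1764
P(V=0 | obs) = 11/441 / 95/1764 = 44/95
P(V=1 | obs) = 17/588 / 95/1764 = 51/95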